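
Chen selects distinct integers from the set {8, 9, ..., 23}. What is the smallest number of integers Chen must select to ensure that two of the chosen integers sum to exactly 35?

11

A set avoiding the sum 35 can contain at most one of each pair {x, 35−x}, plus the 4 elements whose complement lies outside the range.
The integers 8, …, 17 (10 of them) are such a set: any two sum to at least 8+9 = 17 and at most 16+17 = 33 < 35.
Any 11th integer completes one of the 6 pairs, so 11 choices force a sum of 35.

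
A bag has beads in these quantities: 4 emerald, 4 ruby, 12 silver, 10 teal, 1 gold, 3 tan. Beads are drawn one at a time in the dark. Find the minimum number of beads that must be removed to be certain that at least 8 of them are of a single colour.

The 6 colours are the holes; the beads drawn are the pigeons.
To avoid 8 of any one colour, the worst case takes at most 7 of each colour, or every bead of a colour that has fewer than 7.
That gives 4 + 4 + 7 + 7 + 1 + 3 = 26 beads with no colour reaching 8.
The next bead forces some colour to 8, so 26 + 1 = 27.

27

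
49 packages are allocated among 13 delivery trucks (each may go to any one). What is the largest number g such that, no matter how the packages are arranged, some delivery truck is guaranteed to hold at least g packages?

By pigeonhole, the 13 delivery trucks are the holes and the 49 packages are the pigeons.
If every delivery truck held at most 3 packages, the total would be at most 13 × 3 = 39, which is less than 49.
So some delivery truck holds at least ⌈49/13⌉ = 4 packages.

4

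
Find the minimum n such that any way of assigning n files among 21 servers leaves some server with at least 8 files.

With 147 files one could put exactly 7 in each of the 21 servers, and no server would reach 8.
One more file must land in a server that already has 7, giving it 8.
So 21 × 7 + 1 = 148 files are required.

148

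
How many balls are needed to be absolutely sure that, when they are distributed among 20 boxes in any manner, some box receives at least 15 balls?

281

With 280 balls one could put exactly 14 in each of the 20 boxes, and no box would reach 15.
One more ball must land in a box that already has 14, giving it 15.
So 20 × 14 + 1 = 281 balls are required.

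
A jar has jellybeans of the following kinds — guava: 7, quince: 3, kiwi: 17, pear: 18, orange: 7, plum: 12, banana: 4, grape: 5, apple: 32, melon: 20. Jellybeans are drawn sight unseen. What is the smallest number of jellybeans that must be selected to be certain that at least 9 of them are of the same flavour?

Put each drawn jellybean into a box by flavour. The largest draw with every box below 9 takes min(count, 8) from each flavour; flavours with fewer than 8 contribute all they have.
Σ min(cᵢ, 8) = 7 + 3 + 8 + 8 + 7 + 8 + 4 + 5 + 8 + 8 = 66.
Draw number 66 + 1 = 67 must push one box to 9.

67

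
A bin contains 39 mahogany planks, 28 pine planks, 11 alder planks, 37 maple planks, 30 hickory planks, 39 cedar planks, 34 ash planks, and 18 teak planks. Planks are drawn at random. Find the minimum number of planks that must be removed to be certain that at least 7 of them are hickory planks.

213

In the worst case for collecting hickory planks, every non-hickory plank comes out first.
There are 39 + 28 + 11 + 37 + 39 + 34 + 18 = 206 non-hickory planks altogether.
After those, each further plank must be hickory, so 206 + 7 = 213 draws guarantee 7 hickory planks.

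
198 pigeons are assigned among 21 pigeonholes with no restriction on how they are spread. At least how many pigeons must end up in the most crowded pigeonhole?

Pigeonhole: the 21 pigeonholes are the holes and the 198 pigeons are the pigeons.
If every pigeonhole held at most 9 pigeons, the total would be at most 21 × 9 = 189, which is less than 198.
So some pigeonhole holds at least ⌈198/21⌉ = 10 pigeons.

10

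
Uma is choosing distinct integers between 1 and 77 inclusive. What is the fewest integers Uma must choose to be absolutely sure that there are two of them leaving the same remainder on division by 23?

Pigeonhole: the 23 residue classes mod 23 are the pigeonholes.
With 23 integers one could put 1 in each residue class and have no class reach 2.
The 24th integer pushes some class to 2, so 23·1 + 1 = 24.

24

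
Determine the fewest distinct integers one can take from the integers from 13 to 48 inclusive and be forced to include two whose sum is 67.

Two chosen integers sum to 67 exactly when both halves of some pair {x, 67−x} with 19 ≤ x ≤ 67−x ≤ 48 are chosen — 15 such pairs.
The remaining 6 elements (those with no distinct partner in range) can never complete a 67-sum, so the worst case takes all of them and one from each pair: 6 + 15 = 21.
Pigeonhole: the 22nd integer has to be the second member of some pair, so 21 + 1 = 22.

22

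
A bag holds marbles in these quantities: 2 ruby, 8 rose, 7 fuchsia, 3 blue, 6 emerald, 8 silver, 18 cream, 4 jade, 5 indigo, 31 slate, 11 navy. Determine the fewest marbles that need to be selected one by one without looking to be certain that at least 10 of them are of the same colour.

71

An adversary could hand out at most 9 marbles per colour (8 colours run out sooner): 2 + 8 + 7 + 3 + 6 + 8 + 9 + 4 + 5 + 9 + 9 = 70 marbles and still no colour has 10.
One more marble lands in a colour already at 9, so 71 draws are enough and 70 are not.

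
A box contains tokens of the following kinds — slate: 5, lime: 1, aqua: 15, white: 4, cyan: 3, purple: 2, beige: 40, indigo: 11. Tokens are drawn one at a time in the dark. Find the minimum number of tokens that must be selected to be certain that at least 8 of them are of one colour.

By the pigeonhole principle, the 8 colours are the holes; the tokens drawn are the pigeons.
To avoid 8 of any one colour, the worst case takes at most 7 of each colour, or every token of a colour that has fewer than 7.
That gives 5 + 1 + 7 + 4 + 3 + 2 + 7 + 7 = 36 tokens with no colour reaching 8.
The next token forces some colour to 8, so 36 + 1 = 37.

37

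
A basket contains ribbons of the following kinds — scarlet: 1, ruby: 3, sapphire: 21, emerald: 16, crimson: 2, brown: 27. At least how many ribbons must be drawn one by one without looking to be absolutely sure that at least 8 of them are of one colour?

28

Put each drawn ribbon into a box by colour. The largest draw with every box below 8 takes min(count, 7) from each colour; colours with fewer than 7 contribute all they have.
Σ min(cᵢ, 7) = 1 + 3 + 7 + 7 + 2 + 7 = 27.
Draw number 27 + 1 = 28 must push one box to 8.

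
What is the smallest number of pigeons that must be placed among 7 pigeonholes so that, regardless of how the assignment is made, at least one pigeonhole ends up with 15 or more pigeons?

99

With 98 pigeons one could put exactly 14 in each of the 7 pigeonholes, and no pigeonhole would reach 15.
Pigeonhole: one more pigeon must land in a pigeonhole that already has 14, giving it 15.
So 7 × 14 + 1 = 99 pigeons are required.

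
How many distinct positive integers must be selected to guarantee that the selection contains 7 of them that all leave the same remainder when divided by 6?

Pigeonhole: the 6 residue classes mod 6 are the pigeonholes.
With 36 integers one could put 6 in each residue class and have no class reach 7.
The 37th integer pushes some class to 7, so 6·6 + 1 = 37.

37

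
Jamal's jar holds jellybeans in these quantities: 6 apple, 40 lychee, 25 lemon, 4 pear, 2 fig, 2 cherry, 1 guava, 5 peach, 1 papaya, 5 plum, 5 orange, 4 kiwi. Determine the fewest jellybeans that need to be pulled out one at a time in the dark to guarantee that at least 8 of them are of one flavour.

Pigeonhole: the 12 flavours are the holes; the jellybeans drawn are the pigeons.
To avoid 8 of any one flavour, the worst case takes at most 7 of each flavour, or every jellybean of a flavour that has fewer than 7.
That gives 6 + 7 + 7 + 4 + 2 + 2 + 1 + 5 + 1 + 5 + 5 + 4 = 49 jellybeans with no flavour reaching 8.
The next jellybean forces some flavour to 8, so 49 + 1 = 50.

50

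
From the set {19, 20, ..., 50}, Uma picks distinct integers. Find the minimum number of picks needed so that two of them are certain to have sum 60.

22

Group the elements by complementary pair {x, 60−x}: {19,41}, {20,40}, {21,39}, …, giving 11 two-element pairs, the single value 30 (it cannot pair with itself since the integers are distinct), and 9 integers whose partner 60−x falls outside [19,50].
Treating each of those 21 groups as a pigeonhole, one can pick one integer per group — 21 integers — with no two summing to 60.
The 22nd integer lands in an occupied pair, forcing a sum of 60.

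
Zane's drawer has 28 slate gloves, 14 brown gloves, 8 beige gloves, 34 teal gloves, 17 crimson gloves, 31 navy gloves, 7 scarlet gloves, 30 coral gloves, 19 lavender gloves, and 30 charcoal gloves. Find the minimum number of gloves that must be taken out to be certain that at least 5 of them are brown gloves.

In the worst case for collecting brown gloves, every non-brown glove comes out first.
There are 28 + 8 + 34 + 17 + 31 + 7 + 30 + 19 + 30 = 204 non-brown gloves altogether.
After those, each further glove must be brown, so 204 + 5 = 209 draws guarantee 5 brown gloves.

209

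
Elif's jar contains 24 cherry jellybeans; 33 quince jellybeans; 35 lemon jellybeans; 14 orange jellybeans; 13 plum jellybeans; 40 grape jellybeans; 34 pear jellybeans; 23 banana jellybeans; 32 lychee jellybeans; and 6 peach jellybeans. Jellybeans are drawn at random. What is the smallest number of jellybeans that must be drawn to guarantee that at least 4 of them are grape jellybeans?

In the worst case for collecting grape jellybeans, every non-grape jellybean comes out first.
There are 24 + 33 + 35 + 14 + 13 + 34 + 23 + 32 + 6 = 214 non-grape jellybeans altogether.
After those, each further jellybean must be grape, so 214 + 4 = 218 draws guarantee 4 grape jellybeans.

218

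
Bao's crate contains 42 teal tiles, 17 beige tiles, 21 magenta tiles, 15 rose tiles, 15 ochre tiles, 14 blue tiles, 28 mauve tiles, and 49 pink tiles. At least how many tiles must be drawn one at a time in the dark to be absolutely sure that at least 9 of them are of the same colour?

65

The 8 colours are the holes; the tiles drawn are the pigeons.
To avoid 9 of any one colour, the worst case takes at most 8 of each colour.
That gives 8 + 8 + 8 + 8 + 8 + 8 + 8 + 8 = 64 tiles with no colour reaching 9.
The next tile forces some colour to 9, so 64 + 1 = 65.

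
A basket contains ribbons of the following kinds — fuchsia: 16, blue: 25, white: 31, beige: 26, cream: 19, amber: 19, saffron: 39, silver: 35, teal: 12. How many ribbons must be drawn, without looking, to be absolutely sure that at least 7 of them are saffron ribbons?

In the worst case for collecting saffron ribbons, every non-saffron ribbon comes out first.
There are 16 + 25 + 31 + 26 + 19 + 19 + 35 + 12 = 183 non-saffron ribbons altogether.
After those, each further ribbon must be saffron, so 183 + 7 = 190 draws guarantee 7 saffron ribbons.

190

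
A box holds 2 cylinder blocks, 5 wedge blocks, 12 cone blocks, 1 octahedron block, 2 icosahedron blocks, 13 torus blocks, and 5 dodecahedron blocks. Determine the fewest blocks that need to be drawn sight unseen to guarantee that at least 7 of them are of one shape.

28

Put each drawn block into a box by shape. The largest draw with every box below 7 takes min(count, 6) from each shape; shapes with fewer than 6 contribute all they have.
Σ min(cᵢ, 6) = 2 + 5 + 6 + 1 + 2 + 6 + 5 = 27.
Draw number 27 + 1 = 28 must push one box to 7.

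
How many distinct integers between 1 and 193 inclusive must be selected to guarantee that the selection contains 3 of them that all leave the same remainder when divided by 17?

The 17 residue classes mod 17 are the pigeonholes.
With 34 integers one could put 2 in each residue class and have no class reach 3.
The 35th integer pushes some class to 3, so 17·2 + 1 = 35.

35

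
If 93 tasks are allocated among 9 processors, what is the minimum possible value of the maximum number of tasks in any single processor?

The 9 processors are the holes and the 93 tasks are the pigeons.
If every processor held at most 10 tasks, the total would be at most 9 × 10 = 90, which is less than 93.
So some processor holds at least ⌈93/9⌉ = 11 tasks.

11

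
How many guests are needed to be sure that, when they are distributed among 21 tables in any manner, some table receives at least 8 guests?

With 147 guests one could put exactly 7 in each of the 21 tables, and no table would reach 8.
Pigeonhole: one more guest must land in a table that already has 7, giving it 8.
So 21 × 7 + 1 = 148 guests are required.

148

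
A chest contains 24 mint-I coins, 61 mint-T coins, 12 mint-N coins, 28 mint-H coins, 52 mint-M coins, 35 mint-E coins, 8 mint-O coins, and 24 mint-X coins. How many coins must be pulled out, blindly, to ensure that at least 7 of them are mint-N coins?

239

In the worst case for collecting mint-N coins, every non-mint-N coin comes out first.
There are 24 + 61 + 28 + 52 + 35 + 8 + 24 = 232 non-mint-N coins altogether.
After those, each further coin must be mint-N, so 232 + 7 = 239 draws guarantee 7 mint-N coins.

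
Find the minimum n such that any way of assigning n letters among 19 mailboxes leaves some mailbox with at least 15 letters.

267

With 266 letters one could put exactly 14 in each of the 19 mailboxes, and no mailbox would reach 15.
One more letter must land in a mailbox that already has 14, giving it 15.
So 19 × 14 + 1 = 267 letters are required.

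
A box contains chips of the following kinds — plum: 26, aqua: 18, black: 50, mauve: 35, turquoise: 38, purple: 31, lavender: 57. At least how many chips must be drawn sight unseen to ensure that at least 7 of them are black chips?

In the worst case for collecting black chips, every non-black chip comes out first.
There are 26 + 18 + 35 + 38 + 31 + 57 = 205 non-black chips altogether.
After those, each further chip must be black, so 205 + 7 = 212 draws guarantee 7 black chips.

212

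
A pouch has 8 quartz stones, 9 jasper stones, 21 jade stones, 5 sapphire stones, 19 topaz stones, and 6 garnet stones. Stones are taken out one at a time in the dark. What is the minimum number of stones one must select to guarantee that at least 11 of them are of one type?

Put each drawn stone into a box by type. The largest draw with every box below 11 takes min(count, 10) from each type; types with fewer than 10 contribute all they have.
Σ min(cᵢ, 10) = 8 + 9 + 10 + 5 + 10 + 6 = 48.
Draw number 48 + 1 = 49 must push one box to 11.

49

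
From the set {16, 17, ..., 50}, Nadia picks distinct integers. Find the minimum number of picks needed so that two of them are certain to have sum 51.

26

Group the elements by complementary pair {x, 51−x}: {16,35}, {17,34}, {18,33}, …, giving 10 two-element pairs and 15 integers whose partner 51−x falls outside [16,50].
Pigeonhole: treating each of those 25 groups as a pigeonhole, one can pick one integer per group — 25 integers — with no two summing to 51.
The 26th integer lands in an occupied pair, forcing a sum of 51.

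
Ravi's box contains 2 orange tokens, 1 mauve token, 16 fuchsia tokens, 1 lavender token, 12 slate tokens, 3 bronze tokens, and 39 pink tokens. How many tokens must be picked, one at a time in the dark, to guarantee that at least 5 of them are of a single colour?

An adversary could hand out at most 4 tokens per colour (4 colours run out sooner): 2 + 1 + 4 + 1 + 4 + 3 + 4 = 19 tokens and still no colour has 5.
One more token lands in a colour already at 4, so 20 draws are enough and 19 are not.

20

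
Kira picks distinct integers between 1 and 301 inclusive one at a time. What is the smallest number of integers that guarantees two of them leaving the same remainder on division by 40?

41

By the pigeonhole principle, the 40 residue classes mod 40 are the pigeonholes.
With 40 integers one could put 1 in each residue class and have no class reach 2.
The 41st integer pushes some class to 2, so 40·1 + 1 = 41.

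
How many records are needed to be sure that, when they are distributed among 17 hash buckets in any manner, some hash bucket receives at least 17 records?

273

With 272 records one could put exactly 16 in each of the 17 hash buckets, and no hash bucket would reach 17.
By pigeonhole, one more record must land in a hash bucket that already has 16, giving it 17.
So 17 × 16 + 1 = 273 records are required.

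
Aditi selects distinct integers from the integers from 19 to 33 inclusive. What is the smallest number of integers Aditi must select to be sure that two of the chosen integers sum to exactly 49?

Group the elements by complementary pair {x, 49−x}: {19,30}, {20,29}, {21,28}, …, giving 6 two-element pairs and 3 integers whose partner 49−x falls outside [19,33].
Treating each of those 9 groups as a pigeonhole, one can pick one integer per group — 9 integers — with no two summing to 49.
The 10th integer lands in an occupied pair, forcing a sum of 49.

10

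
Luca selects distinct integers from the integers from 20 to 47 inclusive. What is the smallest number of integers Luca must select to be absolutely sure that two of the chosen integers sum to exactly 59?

Group the elements by complementary pair {x, 59−x}: {20,39}, {21,38}, {22,37}, …, giving 10 two-element pairs and 8 integers whose partner 59−x falls outside [20,47].
By pigeonhole, treating each of those 18 groups as a pigeonhole, one can pick one integer per group — 18 integers — with no two summing to 59.
The 19th integer lands in an occupied pair, forcing a sum of 59.

19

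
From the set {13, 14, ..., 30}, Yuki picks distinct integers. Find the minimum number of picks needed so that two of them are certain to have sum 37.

13

Two chosen integers sum to 37 exactly when both halves of some pair {x, 37−x} with 13 ≤ x ≤ 37−x ≤ 24 are chosen — 6 such pairs.
The remaining 6 elements (those with no distinct partner in range) can never complete a 37-sum, so the worst case takes all of them and one from each pair: 6 + 6 = 12.
By the pigeonhole principle, the 13th integer has to be the second member of some pair, so 12 + 1 = 13.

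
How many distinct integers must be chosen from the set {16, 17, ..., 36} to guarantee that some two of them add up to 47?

Two chosen integers sum to 47 exactly when both halves of some pair {x, 47−x} with 16 ≤ x ≤ 47−x ≤ 31 are chosen — 8 such pairs.
The remaining 5 elements (those with no distinct partner in range) can never complete a 47-sum, so the worst case takes all of them and one from each pair: 5 + 8 = 13.
By pigeonhole, the 14th integer has to be the second member of some pair, so 13 + 1 = 14.

14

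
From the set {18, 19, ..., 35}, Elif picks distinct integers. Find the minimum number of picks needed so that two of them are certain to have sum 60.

Two chosen integers sum to 60 exactly when both halves of some pair {x, 60−x} with 25 ≤ x ≤ 60−x ≤ 35 are chosen — 5 such pairs.
The remaining 8 elements (those with no distinct partner in range) can never complete a 60-sum, so the worst case takes all of them and one from each pair: 8 + 5 = 13.
The 14th integer has to be the second member of some pair, so 13 + 1 = 14.

14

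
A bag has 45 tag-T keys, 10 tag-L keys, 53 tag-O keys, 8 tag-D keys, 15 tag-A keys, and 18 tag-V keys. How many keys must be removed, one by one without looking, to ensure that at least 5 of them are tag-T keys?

109

In the worst case for collecting tag-T keys, every non-tag-T key comes out first.
There are 10 + 53 + 8 + 15 + 18 = 104 non-tag-T keys altogether.
After those, each further key must be tag-T, so 104 + 5 = 109 draws guarantee 5 tag-T keys.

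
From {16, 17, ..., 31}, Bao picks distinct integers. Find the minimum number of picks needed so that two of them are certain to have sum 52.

Two chosen integers sum to 52 exactly when both halves of some pair {x, 52−x} with 21 ≤ x ≤ 52−x ≤ 31 are chosen — 5 such pairs.
The remaining 6 elements (those with no distinct partner in range) can never complete a 52-sum, so the worst case takes all of them and one from each pair: 6 + 5 = 11.
The 12th integer has to be the second member of some pair, so 11 + 1 = 12.

12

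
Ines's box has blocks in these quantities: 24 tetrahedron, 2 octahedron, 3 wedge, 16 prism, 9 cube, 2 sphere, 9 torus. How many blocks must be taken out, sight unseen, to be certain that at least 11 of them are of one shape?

An adversary could hand out at most 10 blocks per shape (5 shapes run out sooner): 10 + 2 + 3 + 10 + 9 + 2 + 9 = 45 blocks and still no shape has 11.
By pigeonhole, one more block lands in a shape already at 10, so 46 draws are enough and 45 are not.

46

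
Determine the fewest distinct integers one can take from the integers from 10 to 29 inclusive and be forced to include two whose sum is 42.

Group the elements by complementary pair {x, 42−x}: {13,29}, {14,28}, {15,27}, …, giving 8 two-element pairs, the single value 21 (it cannot pair with itself since the integers are distinct), and 3 integers whose partner 42−x falls outside [10,29].
Pigeonhole: treating each of those 12 groups as a pigeonhole, one can pick one integer per group — 12 integers — with no two summing to 42.
The 13th integer lands in an occupied pair, forcing a sum of 42.

13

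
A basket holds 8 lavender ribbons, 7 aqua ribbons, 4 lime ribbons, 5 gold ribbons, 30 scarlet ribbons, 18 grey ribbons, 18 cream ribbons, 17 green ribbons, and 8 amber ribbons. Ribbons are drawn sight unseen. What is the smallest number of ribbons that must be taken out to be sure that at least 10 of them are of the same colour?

Pigeonhole: put each drawn ribbon into a box by colour. The largest draw with every box below 10 takes min(count, 9) from each colour; colours with fewer than 9 contribute all they have.
Σ min(cᵢ, 9) = 8 + 7 + 4 + 5 + 9 + 9 + 9 + 9 + 8 = 68.
Draw number 68 + 1 = 69 must push one box to 10.

69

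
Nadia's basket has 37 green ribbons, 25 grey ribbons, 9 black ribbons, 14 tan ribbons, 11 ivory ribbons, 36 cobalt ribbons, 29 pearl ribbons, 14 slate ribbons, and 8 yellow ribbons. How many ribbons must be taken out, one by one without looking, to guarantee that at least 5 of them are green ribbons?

In the worst case for collecting green ribbons, every non-green ribbon comes out first.
There are 25 + 9 + 14 + 11 + 36 + 29 + 14 + 8 = 146 non-green ribbons altogether.
After those, each further ribbon must be green, so 146 + 5 = 151 draws guarantee 5 green ribbons.

151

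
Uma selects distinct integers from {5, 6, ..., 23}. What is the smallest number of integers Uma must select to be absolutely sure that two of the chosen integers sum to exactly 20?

15

Group the elements by complementary pair {x, 20−x}: {5,15}, {6,14}, {7,13}, …, giving 5 two-element pairs; the single value 10 (it cannot pair with itself since the integers are distinct); and 8 integers whose partner 20−x falls outside [5,23].
By pigeonhole, treating each of those 14 groups as a pigeonhole, one can pick one integer per group — 14 integers — with no two summing to 20.
The 15th integer lands in an occupied pair, forcing a sum of 20.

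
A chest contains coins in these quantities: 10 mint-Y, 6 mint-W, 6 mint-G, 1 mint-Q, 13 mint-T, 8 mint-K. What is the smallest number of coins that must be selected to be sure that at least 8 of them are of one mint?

35

An adversary could hand out at most 7 coins per mint (mint-W, mint-G, mint-Q run out sooner): 7 + 6 + 6 + 1 + 7 + 7 = 34 coins and still no mint has 8.
By the pigeonhole principle, one more coin lands in a mint already at 7, so 35 draws are enough and 34 are not.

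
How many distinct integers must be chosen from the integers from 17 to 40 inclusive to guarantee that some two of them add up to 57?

13

A set avoiding the sum 57 can contain at most one of each pair {x, 57−x}.
The integers 29, …, 40 (12 of them) are such a set: any two sum to at least 29+30 = 59 > 57.
Any 13th integer completes one of the 12 pairs, so 13 choices force a sum of 57.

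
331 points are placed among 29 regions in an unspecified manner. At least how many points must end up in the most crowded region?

12

The 29 regions are the holes and the 331 points are the pigeons.
If every region held at most 11 points, the total would be at most 29 × 11 = 319, which is less than 331.
So some region holds at least ⌈331/29⌉ = 12 points.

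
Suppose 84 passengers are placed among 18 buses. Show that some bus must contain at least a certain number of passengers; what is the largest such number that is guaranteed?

5

The 18 buses are the holes and the 84 passengers are the pigeons.
If every bus held at most 4 passengers, the total would be at most 18 × 4 = 72, which is less than 84.
So some bus holds at least ⌈84/18⌉ = 5 passengers.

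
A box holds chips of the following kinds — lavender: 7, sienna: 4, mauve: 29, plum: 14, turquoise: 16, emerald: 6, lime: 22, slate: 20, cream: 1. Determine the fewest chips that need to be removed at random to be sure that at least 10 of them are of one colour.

By the pigeonhole principle, the 9 colours are the holes; the chips drawn are the pigeons.
To avoid 10 of any one colour, the worst case takes at most 9 of each colour, or every chip of a colour that has fewer than 9.
That gives 7 + 4 + 9 + 9 + 9 + 6 + 9 + 9 + 1 = 63 chips with no colour reaching 10.
The next chip forces some colour to 10, so 63 + 1 = 64.

64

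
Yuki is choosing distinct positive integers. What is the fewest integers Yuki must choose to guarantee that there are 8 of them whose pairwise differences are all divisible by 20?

Integers whose pairwise differences are multiples of 20 are exactly those sharing a remainder mod 20. The 20 residue classes mod 20 are the pigeonholes.
With 140 integers one could put 7 in each residue class and have no class reach 8.
The 141st integer pushes some class to 8, so 20·7 + 1 = 141.

141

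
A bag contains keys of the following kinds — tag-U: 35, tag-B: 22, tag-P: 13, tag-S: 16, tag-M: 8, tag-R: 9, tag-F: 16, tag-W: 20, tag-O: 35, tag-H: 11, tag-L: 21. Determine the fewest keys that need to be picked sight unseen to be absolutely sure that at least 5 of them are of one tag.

45

By pigeonhole, put each drawn key into a box by tag. The largest draw with every box below 5 takes min(count, 4) from each tag.
Σ min(cᵢ, 4) = 4 + 4 + 4 + 4 + 4 + 4 + 4 + 4 + 4 + 4 + 4 = 44.
Draw number 44 + 1 = 45 must push one box to 5.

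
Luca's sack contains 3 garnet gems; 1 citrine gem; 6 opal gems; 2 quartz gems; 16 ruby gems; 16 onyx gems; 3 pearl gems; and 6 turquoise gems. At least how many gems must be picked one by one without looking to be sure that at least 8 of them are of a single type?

36

Put each drawn gem into a box by type. The largest draw with every box below 8 takes min(count, 7) from each type; types with fewer than 7 contribute all they have.
Σ min(cᵢ, 7) = 3 + 1 + 6 + 2 + 7 + 7 + 3 + 6 = 35.
Draw number 35 + 1 = 36 must push one box to 8.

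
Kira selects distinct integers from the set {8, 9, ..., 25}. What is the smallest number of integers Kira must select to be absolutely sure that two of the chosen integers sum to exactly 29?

12

A set avoiding the sum 29 can contain at most one of each pair {x, 29−x}, plus the 4 elements whose complement lies outside the range.
The integers 15, …, 25 (11 of them) are such a set: any two sum to at least 15+16 = 31 > 29.
Any 12th integer completes one of the 7 pairs, so 12 choices force a sum of 29.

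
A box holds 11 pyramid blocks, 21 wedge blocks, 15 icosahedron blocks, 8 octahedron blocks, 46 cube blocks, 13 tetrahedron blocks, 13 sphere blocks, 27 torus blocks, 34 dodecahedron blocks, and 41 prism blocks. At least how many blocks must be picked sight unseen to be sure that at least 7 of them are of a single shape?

Put each drawn block into a box by shape. The largest draw with every box below 7 takes min(count, 6) from each shape.
Σ min(cᵢ, 6) = 6 + 6 + 6 + 6 + 6 + 6 + 6 + 6 + 6 + 6 = 60.
Draw number 60 + 1 = 61 must push one box to 7.

61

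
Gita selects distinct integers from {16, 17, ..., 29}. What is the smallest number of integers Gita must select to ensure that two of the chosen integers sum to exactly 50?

11

Two chosen integers sum to 50 exactly when both halves of some pair {x, 50−x} with 21 ≤ x ≤ 50−x ≤ 29 are chosen — 4 such pairs.
The remaining 6 elements (those with no distinct partner in range) can never complete a 50-sum, so the worst case takes all of them and one from each pair: 6 + 4 = 10.
By the pigeonhole principle, the 11th integer has to be the second member of some pair, so 10 + 1 = 11.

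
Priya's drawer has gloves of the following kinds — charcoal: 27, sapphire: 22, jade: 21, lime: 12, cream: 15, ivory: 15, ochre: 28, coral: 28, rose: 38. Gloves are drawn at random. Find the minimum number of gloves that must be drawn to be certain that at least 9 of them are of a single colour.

An adversary could hand out at most 8 gloves per colour: 8 + 8 + 8 + 8 + 8 + 8 + 8 + 8 + 8 = 72 gloves and still no colour has 9.
By the pigeonhole principle, one more glove lands in a colour already at 8, so 73 draws are enough and 72 are not.

73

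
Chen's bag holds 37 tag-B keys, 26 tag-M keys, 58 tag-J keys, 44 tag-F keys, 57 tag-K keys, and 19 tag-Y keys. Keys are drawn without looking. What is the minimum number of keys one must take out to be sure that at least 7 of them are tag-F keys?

In the worst case for collecting tag-F keys, every non-tag-F key comes out first.
There are 37 + 26 + 58 + 57 + 19 = 197 non-tag-F keys altogether.
After those, each further key must be tag-F, so 197 + 7 = 204 draws guarantee 7 tag-F keys.

204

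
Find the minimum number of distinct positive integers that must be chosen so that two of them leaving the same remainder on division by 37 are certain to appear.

38

The 37 residue classes mod 37 are the pigeonholes.
With 37 integers one could put 1 in each residue class and have no class reach 2.
The 38th integer pushes some class to 2, so 37·1 + 1 = 38.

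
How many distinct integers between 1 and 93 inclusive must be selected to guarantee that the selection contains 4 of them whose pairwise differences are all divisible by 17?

52

Integers whose pairwise differences are multiples of 17 are exactly those sharing a remainder mod 17. The 17 residue classes mod 17 are the pigeonholes.
With 51 integers one could put 3 in each residue class and have no class reach 4.
The 52nd integer pushes some class to 4, so 17·3 + 1 = 52.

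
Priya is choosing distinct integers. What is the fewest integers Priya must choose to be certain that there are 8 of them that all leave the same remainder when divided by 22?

155

By the pigeonhole principle, the 22 residue classes mod 22 are the pigeonholes.
With 154 integers one could put 7 in each residue class and have no class reach 8.
The 155th integer pushes some class to 8, so 22·7 + 1 = 155.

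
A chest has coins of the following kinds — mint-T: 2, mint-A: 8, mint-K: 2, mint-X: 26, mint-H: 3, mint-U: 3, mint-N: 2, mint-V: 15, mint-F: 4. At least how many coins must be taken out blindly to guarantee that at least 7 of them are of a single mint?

An adversary could hand out at most 6 coins per mint (6 mints run out sooner): 2 + 6 + 2 + 6 + 3 + 3 + 2 + 6 + 4 = 34 coins and still no mint has 7.
Pigeonhole: one more coin lands in a mint already at 6, so 35 draws are enough and 34 are not.

35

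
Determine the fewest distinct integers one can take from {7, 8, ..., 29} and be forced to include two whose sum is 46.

18

Group the elements by complementary pair {x, 46−x}: {17,29}, {18,28}, {19,27}, …, giving 6 two-element pairs; the single value 23 (it cannot pair with itself since the integers are distinct); and 10 integers whose partner 46−x falls outside [7,29].
Treating each of those 17 groups as a pigeonhole, one can pick one integer per group — 17 integers — with no two summing to 46.
The 18th integer lands in an occupied pair, forcing a sum of 46.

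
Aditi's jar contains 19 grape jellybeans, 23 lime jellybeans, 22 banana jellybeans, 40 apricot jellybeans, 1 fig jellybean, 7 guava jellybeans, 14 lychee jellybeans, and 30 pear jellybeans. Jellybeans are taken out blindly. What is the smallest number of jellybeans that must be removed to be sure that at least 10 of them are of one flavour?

63

Put each drawn jellybean into a box by flavour. The largest draw with every box below 10 takes min(count, 9) from each flavour; flavours with fewer than 9 contribute all they have.
Σ min(cᵢ, 9) = 9 + 9 + 9 + 9 + 1 + 7 + 9 + 9 = 62.
Draw number 62 + 1 = 63 must push one box to 10.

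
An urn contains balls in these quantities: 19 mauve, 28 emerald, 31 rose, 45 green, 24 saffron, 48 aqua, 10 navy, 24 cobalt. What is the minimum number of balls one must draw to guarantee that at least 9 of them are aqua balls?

In the worst case for collecting aqua balls, every non-aqua ball comes out first.
There are 19 + 28 + 31 + 45 + 24 + 10 + 24 = 181 non-aqua balls altogether.
After those, each further ball must be aqua, so 181 + 9 = 190 draws guarantee 9 aqua balls.

190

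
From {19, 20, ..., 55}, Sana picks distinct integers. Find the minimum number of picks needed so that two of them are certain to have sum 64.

25

Group the elements by complementary pair {x, 64−x}: {19,45}, {20,44}, {21,43}, …, giving 13 two-element pairs, the single value 32 (it cannot pair with itself since the integers are distinct), and 10 integers whose partner 64−x falls outside [19,55].
Treating each of those 24 groups as a pigeonhole, one can pick one integer per group — 24 integers — with no two summing to 64.
The 25th integer lands in an occupied pair, forcing a sum of 64.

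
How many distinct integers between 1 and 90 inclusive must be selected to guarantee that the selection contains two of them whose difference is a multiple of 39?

Integers whose pairwise differences are multiples of 39 are exactly those sharing a remainder mod 39. Pigeonhole: the 39 residue classes mod 39 are the pigeonholes.
With 39 integers one could put 1 in each residue class and have no class reach 2.
The 40th integer pushes some class to 2, so 39·1 + 1 = 40.

40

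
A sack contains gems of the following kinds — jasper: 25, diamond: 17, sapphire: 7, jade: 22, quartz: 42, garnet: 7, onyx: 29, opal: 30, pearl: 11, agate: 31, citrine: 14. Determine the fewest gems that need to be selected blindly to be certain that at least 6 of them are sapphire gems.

234

In the worst case for collecting sapphire gems, every non-sapphire gem comes out first.
There are 25 + 17 + 22 + 42 + 7 + 29 + 30 + 11 + 31 + 14 = 228 non-sapphire gems altogether.
After those, each further gem must be sapphire, so 228 + 6 = 234 draws guarantee 6 sapphire gems.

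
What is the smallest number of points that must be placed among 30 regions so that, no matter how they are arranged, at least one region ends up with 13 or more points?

361

With 360 points one could put exactly 12 in each of the 30 regions, and no region would reach 13.
By pigeonhole, one more point must land in a region that already has 12, giving it 13.
So 30 × 12 + 1 = 361 points are required.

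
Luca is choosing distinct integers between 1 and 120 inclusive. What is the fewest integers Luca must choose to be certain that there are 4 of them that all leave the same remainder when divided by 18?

By pigeonhole, the 18 residue classes mod 18 are the pigeonholes.
With 54 integers one could put 3 in each residue class and have no class reach 4.
The 55th integer pushes some class to 4, so 18·3 + 1 = 55.

55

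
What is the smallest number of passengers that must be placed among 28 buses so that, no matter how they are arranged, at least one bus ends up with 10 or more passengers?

253

With 252 passengers one could put exactly 9 in each of the 28 buses, and no bus would reach 10.
By pigeonhole, one more passenger must land in a bus that already has 9, giving it 10.
So 28 × 9 + 1 = 253 passengers are required.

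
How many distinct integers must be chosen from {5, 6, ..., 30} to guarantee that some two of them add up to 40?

17

A set avoiding the sum 40 can contain at most one of each pair {x, 40−x}, plus the 6 elements whose complement lies outside the range or equal to its own complement.
The integers 5, …, 20 (16 of them) are such a set: any two sum to at least 5+6 = 11 and at most 19+20 = 39 < 40.
By pigeonhole, any 17th integer completes one of the 10 pairs, so 17 choices force a sum of 40.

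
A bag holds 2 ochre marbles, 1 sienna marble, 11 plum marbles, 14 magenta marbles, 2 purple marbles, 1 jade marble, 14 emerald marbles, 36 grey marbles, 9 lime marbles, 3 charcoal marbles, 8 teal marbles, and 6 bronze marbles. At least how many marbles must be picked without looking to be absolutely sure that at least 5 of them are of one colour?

Put each drawn marble into a box by colour. The largest draw with every box below 5 takes min(count, 4) from each colour; colours with fewer than 4 contribute all they have.
Σ min(cᵢ, 4) = 2 + 1 + 4 + 4 + 2 + 1 + 4 + 4 + 4 + 3 + 4 + 4 = 37.
Draw number 37 + 1 = 38 must push one box to 5.

38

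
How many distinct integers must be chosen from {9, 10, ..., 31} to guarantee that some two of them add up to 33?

16

Group the elements by complementary pair {x, 33−x}: {9,24}, {10,23}, {11,22}, …, giving 8 two-element pairs and 7 integers whose partner 33−x falls outside [9,31].
By pigeonhole, treating each of those 15 groups as a pigeonhole, one can pick one integer per group — 15 integers — with no two summing to 33.
The 16th integer lands in an occupied pair, forcing a sum of 33.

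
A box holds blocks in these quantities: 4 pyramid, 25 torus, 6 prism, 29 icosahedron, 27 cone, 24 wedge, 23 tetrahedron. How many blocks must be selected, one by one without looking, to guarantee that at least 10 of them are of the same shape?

56

An adversary could hand out at most 9 blocks per shape (pyramid, prism run out sooner): 4 + 9 + 6 + 9 + 9 + 9 + 9 = 55 blocks and still no shape has 10.
One more block lands in a shape already at 9, so 56 draws are enough and 55 are not.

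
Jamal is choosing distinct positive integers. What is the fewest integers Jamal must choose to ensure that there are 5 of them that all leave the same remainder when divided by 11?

The 11 residue classes mod 11 are the pigeonholes.
With 44 integers one could put 4 in each residue class and have no class reach 5.
The 45th integer pushes some class to 5, so 11·4 + 1 = 45.

45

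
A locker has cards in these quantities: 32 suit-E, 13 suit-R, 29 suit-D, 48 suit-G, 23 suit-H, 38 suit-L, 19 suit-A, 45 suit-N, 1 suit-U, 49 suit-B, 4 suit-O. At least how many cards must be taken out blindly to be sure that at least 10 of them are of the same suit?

Put each drawn card into a box by suit. The largest draw with every box below 10 takes min(count, 9) from each suit; suits with fewer than 9 contribute all they have.
Σ min(cᵢ, 9) = 9 + 9 + 9 + 9 + 9 + 9 + 9 + 9 + 1 + 9 + 4 = 86.
Draw number 86 + 1 = 87 must push one box to 10.

87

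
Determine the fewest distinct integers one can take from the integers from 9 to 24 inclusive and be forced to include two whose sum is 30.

A set avoiding the sum 30 can contain at most one of each pair {x, 30−x}, plus the 4 elements whose complement lies outside the range or equal to its own complement.
The integers 15, …, 24 (10 of them) are such a set: any two sum to at least 15+16 = 31 > 30.
By the pigeonhole principle, any 11th integer completes one of the 6 pairs, so 11 choices force a sum of 30.

11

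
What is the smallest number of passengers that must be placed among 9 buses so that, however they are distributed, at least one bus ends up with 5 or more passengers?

With 36 passengers one could put exactly 4 in each of the 9 buses, and no bus would reach 5.
Pigeonhole: one more passenger must land in a bus that already has 4, giving it 5.
So 9 × 4 + 1 = 37 passengers are required.

37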